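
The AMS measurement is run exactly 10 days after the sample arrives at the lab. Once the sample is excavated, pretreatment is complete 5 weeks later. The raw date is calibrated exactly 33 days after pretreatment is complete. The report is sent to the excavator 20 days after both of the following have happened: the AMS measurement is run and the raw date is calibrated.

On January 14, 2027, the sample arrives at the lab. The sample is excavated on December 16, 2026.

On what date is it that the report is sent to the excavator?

March 14, 2027

The sample arrives at the lab: Jan 14, 2027.
The AMS measurement is run: Jan 14, 2027 + 10 days = Jan 24, 2027.
The sample is excavated: Dec 16, 2026.
Pretreatment is complete: Dec 16, 2026 + 5 weeks = Jan 20, 2027.
The raw date is calibrated: Jan 20, 2027 + 33 days = Feb 22, 2027.
Both prerequisites met — the AMS measurement is run (Jan 24, 2027), the raw date is calibrated (Feb 22, 2027); the later is Feb 22, 2027.
The report is sent to the excavator: Feb 22, 2027 + 20 days = Mar 14, 2027.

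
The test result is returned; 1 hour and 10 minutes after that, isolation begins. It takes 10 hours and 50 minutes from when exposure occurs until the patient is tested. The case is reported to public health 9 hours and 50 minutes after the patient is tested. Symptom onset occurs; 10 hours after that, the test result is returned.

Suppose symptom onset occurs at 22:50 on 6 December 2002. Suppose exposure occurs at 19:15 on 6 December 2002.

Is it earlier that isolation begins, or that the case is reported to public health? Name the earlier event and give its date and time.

Isolation begins — 10:00 on 7 December 2002

Symptom onset occurs: 22:50 Dec 6, 2002.
The test result is returned: 22:50 Dec 6, 2002 + 10h = 08:50 Dec 7, 2002.
Isolation begins: 08:50 Dec 7, 2002 + 1h10m = 10:00 Dec 7, 2002.
Exposure occurs: 19:15 Dec 6, 2002.
The patient is tested: 19:15 Dec 6, 2002 + 10h50m = 06:05 Dec 7, 2002.
The case is reported to public health: 06:05 Dec 7, 2002 + 9h50m = 15:55 Dec 7, 2002.
Comparing: isolation begins at 10:00 Dec 7, 2002 vs the case is reported to public health at 15:55 Dec 7, 2002. Earlier: isolation begins.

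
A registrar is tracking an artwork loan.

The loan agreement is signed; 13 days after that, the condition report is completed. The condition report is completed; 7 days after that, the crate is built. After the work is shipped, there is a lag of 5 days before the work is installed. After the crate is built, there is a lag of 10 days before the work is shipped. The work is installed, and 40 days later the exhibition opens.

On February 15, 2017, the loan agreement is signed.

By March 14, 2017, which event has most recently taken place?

The loan agreement is signed: Feb 15, 2017.
The condition report is completed: Feb 15, 2017 + 13 days = Feb 28, 2017.
The crate is built: Feb 28, 2017 + 7 days = Mar 7, 2017.
The work is shipped: Mar 7, 2017 + 10 days = Mar 17, 2017.
The work is installed: Mar 17, 2017 + 5 days = Mar 22, 2017.
The exhibition opens: Mar 22, 2017 + 40 days = May 1, 2017.
Mar 14, 2017 falls between when the crate is built (Mar 7, 2017) and when the work is shipped (Mar 17, 2017).

The crate is built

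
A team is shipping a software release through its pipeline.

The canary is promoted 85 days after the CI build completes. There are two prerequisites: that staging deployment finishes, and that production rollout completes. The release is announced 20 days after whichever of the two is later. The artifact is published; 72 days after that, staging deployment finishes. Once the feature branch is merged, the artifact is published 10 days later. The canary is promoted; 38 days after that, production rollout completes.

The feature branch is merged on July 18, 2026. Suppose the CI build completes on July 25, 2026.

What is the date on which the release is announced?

December 15, 2026

The feature branch is merged: Jul 18, 2026.
The artifact is published: Jul 18, 2026 + 10 days = Jul 28, 2026.
Staging deployment finishes: Jul 28, 2026 + 72 days = Oct 8, 2026.
The CI build completes: Jul 25, 2026.
The canary is promoted: Jul 25, 2026 + 85 days = Oct 18, 2026.
Production rollout completes: Oct 18, 2026 + 38 days = Nov 25, 2026.
Both prerequisites met — staging deployment finishes (Oct 8, 2026), production rollout completes (Nov 25, 2026); the later is Nov 25, 2026.
The release is announced: Nov 25, 2026 + 20 days = Dec 15, 2026.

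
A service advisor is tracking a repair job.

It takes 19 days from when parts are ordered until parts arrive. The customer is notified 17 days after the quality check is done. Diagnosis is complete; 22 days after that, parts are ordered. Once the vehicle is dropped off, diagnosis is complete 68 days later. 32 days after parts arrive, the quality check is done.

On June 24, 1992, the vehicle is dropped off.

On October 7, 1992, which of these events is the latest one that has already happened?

The vehicle is dropped off: Jun 24, 1992.
Diagnosis is complete: Jun 24, 1992 + 68 days = Aug 31, 1992.
Parts are ordered: Aug 31, 1992 + 22 days = Sep 22, 1992.
Parts arrive: Sep 22, 1992 + 19 days = Oct 11, 1992.
The quality check is done: Oct 11, 1992 + 32 days = Nov 12, 1992.
The customer is notified: Nov 12, 1992 + 17 days = Nov 29, 1992.
Oct 7, 1992 falls between when parts are ordered (Sep 22, 1992) and when parts arrive (Oct 11, 1992).

Parts are ordered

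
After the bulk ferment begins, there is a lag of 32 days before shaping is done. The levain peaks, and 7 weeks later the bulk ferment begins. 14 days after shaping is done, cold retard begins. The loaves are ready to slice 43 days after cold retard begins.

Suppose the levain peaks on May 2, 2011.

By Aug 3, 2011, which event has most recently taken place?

The levain peaks: May 2, 2011.
The bulk ferment begins: May 2, 2011 + 7 weeks = Jun 20, 2011.
Shaping is done: Jun 20, 2011 + 32 days = Jul 22, 2011.
Cold retard begins: Jul 22, 2011 + 14 days = Aug 5, 2011.
The loaves are ready to slice: Aug 5, 2011 + 43 days = Sep 17, 2011.
Aug 3, 2011 falls between when shaping is done (Jul 22, 2011) and when cold retard begins (Aug 5, 2011).

Shaping is done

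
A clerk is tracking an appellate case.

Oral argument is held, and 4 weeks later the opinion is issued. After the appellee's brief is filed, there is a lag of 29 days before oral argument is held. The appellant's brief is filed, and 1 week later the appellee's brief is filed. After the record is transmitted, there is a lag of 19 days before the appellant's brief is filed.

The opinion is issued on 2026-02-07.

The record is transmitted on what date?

The opinion is issued: Feb 7, 2026.
Oral argument is held: Feb 7, 2026 − 4 weeks = Jan 10, 2026.
The appellee's brief is filed: Jan 10, 2026 − 29 days = Dec 12, 2025.
The appellant's brief is filed: Dec 12, 2025 − 1 week = Dec 5, 2025.
The record is transmitted: Dec 5, 2025 − 19 days = Nov 16, 2025.

2025-11-16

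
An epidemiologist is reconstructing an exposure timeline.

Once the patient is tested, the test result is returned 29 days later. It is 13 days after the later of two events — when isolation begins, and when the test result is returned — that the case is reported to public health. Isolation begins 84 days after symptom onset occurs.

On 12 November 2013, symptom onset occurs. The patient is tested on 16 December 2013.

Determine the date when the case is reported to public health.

Symptom onset occurs: Nov 12, 2013.
Isolation begins: Nov 12, 2013 + 84 days = Feb 4, 2014.
The patient is tested: Dec 16, 2013.
The test result is returned: Dec 16, 2013 + 29 days = Jan 14, 2014.
Both prerequisites met — isolation begins (Feb 4, 2014), the test result is returned (Jan 14, 2014); the later is Feb 4, 2014.
The case is reported to public health: Feb 4, 2014 + 13 days = Feb 17, 2014.

17 February 2014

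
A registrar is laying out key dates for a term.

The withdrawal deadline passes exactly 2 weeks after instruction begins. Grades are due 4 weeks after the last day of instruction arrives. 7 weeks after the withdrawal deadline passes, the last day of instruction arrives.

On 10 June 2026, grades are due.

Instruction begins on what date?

Grades are due: Jun 10, 2026.
The last day of instruction arrives: Jun 10, 2026 − 4 weeks = May 13, 2026.
The withdrawal deadline passes: May 13, 2026 − 7 weeks = Mar 25, 2026.
Instruction begins: Mar 25, 2026 − 2 weeks = Mar 11, 2026.

11 March 2026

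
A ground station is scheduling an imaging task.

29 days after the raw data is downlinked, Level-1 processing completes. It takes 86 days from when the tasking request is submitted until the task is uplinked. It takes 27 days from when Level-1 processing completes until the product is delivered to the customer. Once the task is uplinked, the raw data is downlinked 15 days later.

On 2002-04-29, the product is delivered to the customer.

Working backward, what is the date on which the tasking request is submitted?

The product is delivered to the customer: Apr 29, 2002.
Level-1 processing completes: Apr 29, 2002 − 27 days = Apr 2, 2002.
The raw data is downlinked: Apr 2, 2002 − 29 days = Mar 4, 2002.
The task is uplinked: Mar 4, 2002 − 15 days = Feb 17, 2002.
The tasking request is submitted: Feb 17, 2002 − 86 days = Nov 23, 2001.

2001-11-23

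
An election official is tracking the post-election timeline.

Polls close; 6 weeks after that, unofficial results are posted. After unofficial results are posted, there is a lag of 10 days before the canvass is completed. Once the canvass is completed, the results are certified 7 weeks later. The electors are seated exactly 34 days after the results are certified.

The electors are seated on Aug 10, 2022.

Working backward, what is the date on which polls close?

Mar 28, 2022

The electors are seated: Aug 10, 2022.
The results are certified: Aug 10, 2022 − 34 days = Jul 7, 2022.
The canvass is completed: Jul 7, 2022 − 7 weeks = May 19, 2022.
Unofficial results are posted: May 19, 2022 − 10 days = May 9, 2022.
Polls close: May 9, 2022 − 6 weeks = Mar 28, 2022.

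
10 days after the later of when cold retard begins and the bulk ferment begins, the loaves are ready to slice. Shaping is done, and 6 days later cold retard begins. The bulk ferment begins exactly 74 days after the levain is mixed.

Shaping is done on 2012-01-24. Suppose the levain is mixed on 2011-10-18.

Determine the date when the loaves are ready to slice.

Shaping is done: Jan 24, 2012.
Cold retard begins: Jan 24, 2012 + 6 days = Jan 30, 2012.
The levain is mixed: Oct 18, 2011.
The bulk ferment begins: Oct 18, 2011 + 74 days = Dec 31, 2011.
Both prerequisites met — cold retard begins (Jan 30, 2012), the bulk ferment begins (Dec 31, 2011); the later is Jan 30, 2012.
The loaves are ready to slice: Jan 30, 2012 + 10 days = Feb 9, 2012.

2012-02-09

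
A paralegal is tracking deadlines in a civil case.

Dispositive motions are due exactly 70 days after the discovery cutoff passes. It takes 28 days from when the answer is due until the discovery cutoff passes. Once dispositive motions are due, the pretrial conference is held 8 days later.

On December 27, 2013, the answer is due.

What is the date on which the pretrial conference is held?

April 12, 2014

The answer is due: Dec 27, 2013.
The discovery cutoff passes: Dec 27, 2013 + 28 days = Jan 24, 2014.
Dispositive motions are due: Jan 24, 2014 + 70 days = Apr 4, 2014.
The pretrial conference is held: Apr 4, 2014 + 8 days = Apr 12, 2014.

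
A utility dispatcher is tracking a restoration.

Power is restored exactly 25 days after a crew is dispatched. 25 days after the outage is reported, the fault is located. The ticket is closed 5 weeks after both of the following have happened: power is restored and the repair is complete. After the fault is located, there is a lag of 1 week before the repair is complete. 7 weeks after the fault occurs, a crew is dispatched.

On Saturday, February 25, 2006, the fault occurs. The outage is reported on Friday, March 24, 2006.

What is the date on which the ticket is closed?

Wednesday, June 14, 2006

The fault occurs: Feb 25, 2006.
A crew is dispatched: Feb 25, 2006 + 7 weeks = Apr 15, 2006.
Power is restored: Apr 15, 2006 + 25 days = May 10, 2006.
The outage is reported: Mar 24, 2006.
The fault is located: Mar 24, 2006 + 25 days = Apr 18, 2006.
The repair is complete: Apr 18, 2006 + 1 week = Apr 25, 2006.
Both prerequisites met — power is restored (May 10, 2006), the repair is complete (Apr 25, 2006); the later is May 10, 2006.
The ticket is closed: May 10, 2006 + 5 weeks = Jun 14, 2006.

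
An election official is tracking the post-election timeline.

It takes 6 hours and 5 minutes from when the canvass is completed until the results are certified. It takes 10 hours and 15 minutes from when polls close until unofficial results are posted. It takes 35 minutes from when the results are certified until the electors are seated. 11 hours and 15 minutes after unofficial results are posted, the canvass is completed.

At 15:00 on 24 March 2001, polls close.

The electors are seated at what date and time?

19:10 on 25 March 2001

Polls close: 15:00 Mar 24, 2001.
Unofficial results are posted: 15:00 Mar 24, 2001 + 10h15m = 01:15 Mar 25, 2001.
The canvass is completed: 01:15 Mar 25, 2001 + 11h15m = 12:30 Mar 25, 2001.
The results are certified: 12:30 Mar 25, 2001 + 6h05m = 18:35 Mar 25, 2001.
The electors are seated: 18:35 Mar 25, 2001 + 35m = 19:10 Mar 25, 2001.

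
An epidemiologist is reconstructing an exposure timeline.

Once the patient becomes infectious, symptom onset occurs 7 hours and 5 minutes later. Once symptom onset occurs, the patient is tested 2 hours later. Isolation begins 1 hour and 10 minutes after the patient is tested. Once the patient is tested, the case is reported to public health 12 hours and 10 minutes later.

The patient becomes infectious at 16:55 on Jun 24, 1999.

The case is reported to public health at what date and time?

14:10 on Jun 25, 1999

The patient becomes infectious: 16:55 Jun 24, 1999.
Symptom onset occurs: 16:55 Jun 24, 1999 + 7h05m = 00:00 Jun 25, 1999.
The patient is tested: 00:00 Jun 25, 1999 + 2h = 02:00 Jun 25, 1999.
The case is reported to public health: 02:00 Jun 25, 1999 + 12h10m = 14:10 Jun 25, 1999.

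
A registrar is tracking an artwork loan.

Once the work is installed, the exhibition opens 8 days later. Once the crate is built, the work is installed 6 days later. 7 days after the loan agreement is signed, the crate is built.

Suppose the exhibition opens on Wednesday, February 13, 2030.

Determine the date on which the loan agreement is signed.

Wednesday, January 23, 2030

The exhibition opens: Feb 13, 2030.
The work is installed: Feb 13, 2030 − 8 days = Feb 5, 2030.
The crate is built: Feb 5, 2030 − 6 days = Jan 30, 2030.
The loan agreement is signed: Jan 30, 2030 − 7 days = Jan 23, 2030.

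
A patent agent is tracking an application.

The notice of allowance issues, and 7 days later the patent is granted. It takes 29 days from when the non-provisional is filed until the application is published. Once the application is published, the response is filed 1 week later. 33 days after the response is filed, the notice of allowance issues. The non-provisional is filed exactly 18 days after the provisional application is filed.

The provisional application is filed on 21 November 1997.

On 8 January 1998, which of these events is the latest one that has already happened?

The provisional application is filed: Nov 21, 1997.
The non-provisional is filed: Nov 21, 1997 + 18 days = Dec 9, 1997.
The application is published: Dec 9, 1997 + 29 days = Jan 7, 1998.
The response is filed: Jan 7, 1998 + 1 week = Jan 14, 1998.
The notice of allowance issues: Jan 14, 1998 + 33 days = Feb 16, 1998.
The patent is granted: Feb 16, 1998 + 7 days = Feb 23, 1998.
Jan 8, 1998 falls between when the application is published (Jan 7, 1998) and when the response is filed (Jan 14, 1998).

The application is published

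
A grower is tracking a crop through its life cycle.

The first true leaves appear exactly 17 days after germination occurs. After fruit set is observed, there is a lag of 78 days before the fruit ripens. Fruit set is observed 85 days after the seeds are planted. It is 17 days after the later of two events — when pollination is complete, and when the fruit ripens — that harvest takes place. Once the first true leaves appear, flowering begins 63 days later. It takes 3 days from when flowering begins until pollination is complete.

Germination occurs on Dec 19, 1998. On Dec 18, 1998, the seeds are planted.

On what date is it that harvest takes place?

Germination occurs: Dec 19, 1998.
The first true leaves appear: Dec 19, 1998 + 17 days = Jan 5, 1999.
Flowering begins: Jan 5, 1999 + 63 days = Mar 9, 1999.
Pollination is complete: Mar 9, 1999 + 3 days = Mar 12, 1999.
The seeds are planted: Dec 18, 1998.
Fruit set is observed: Dec 18, 1998 + 85 days = Mar 13, 1999.
The fruit ripens: Mar 13, 1999 + 78 days = May 30, 1999.
Both prerequisites met — pollination is complete (Mar 12, 1999), the fruit ripens (May 30, 1999); the later is May 30, 1999.
Harvest takes place: May 30, 1999 + 17 days = Jun 16, 1999.

Jun 16, 1999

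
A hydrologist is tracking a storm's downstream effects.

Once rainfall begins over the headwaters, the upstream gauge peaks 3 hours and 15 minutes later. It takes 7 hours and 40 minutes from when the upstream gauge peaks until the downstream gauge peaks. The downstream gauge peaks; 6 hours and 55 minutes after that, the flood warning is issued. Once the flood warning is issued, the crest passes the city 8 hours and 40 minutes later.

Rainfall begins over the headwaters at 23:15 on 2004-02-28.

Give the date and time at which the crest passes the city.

01:45 on 2004-03-01

Rainfall begins over the headwaters: 23:15 Feb 28, 2004.
The upstream gauge peaks: 23:15 Feb 28, 2004 + 3h15m = 02:30 Feb 29, 2004.
The downstream gauge peaks: 02:30 Feb 29, 2004 + 7h40m = 10:10 Feb 29, 2004.
The flood warning is issued: 10:10 Feb 29, 2004 + 6h55m = 17:05 Feb 29, 2004.
The crest passes the city: 17:05 Feb 29, 2004 + 8h40m = 01:45 Mar 1, 2004.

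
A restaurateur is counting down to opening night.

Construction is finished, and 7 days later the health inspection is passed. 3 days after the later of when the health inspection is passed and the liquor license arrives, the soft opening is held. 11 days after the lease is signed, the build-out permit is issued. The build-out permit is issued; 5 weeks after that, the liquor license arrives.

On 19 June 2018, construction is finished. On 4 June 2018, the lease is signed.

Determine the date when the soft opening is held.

Construction is finished: Jun 19, 2018.
The health inspection is passed: Jun 19, 2018 + 7 days = Jun 26, 2018.
The lease is signed: Jun 4, 2018.
The build-out permit is issued: Jun 4, 2018 + 11 days = Jun 15, 2018.
The liquor license arrives: Jun 15, 2018 + 5 weeks = Jul 20, 2018.
Both prerequisites met — the health inspection is passed (Jun 26, 2018), the liquor license arrives (Jul 20, 2018); the later is Jul 20, 2018.
The soft opening is held: Jul 20, 2018 + 3 days = Jul 23, 2018.

23 July 2018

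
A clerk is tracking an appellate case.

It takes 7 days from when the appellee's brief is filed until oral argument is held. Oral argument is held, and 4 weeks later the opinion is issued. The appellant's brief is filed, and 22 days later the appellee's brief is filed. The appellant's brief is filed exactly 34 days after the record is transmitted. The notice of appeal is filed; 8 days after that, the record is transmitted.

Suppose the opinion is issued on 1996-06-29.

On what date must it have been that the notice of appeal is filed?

1996-03-22

The opinion is issued: Jun 29, 1996.
Oral argument is held: Jun 29, 1996 − 4 weeks = Jun 1, 1996.
The appellee's brief is filed: Jun 1, 1996 − 7 days = May 25, 1996.
The appellant's brief is filed: May 25, 1996 − 22 days = May 3, 1996.
The record is transmitted: May 3, 1996 − 34 days = Mar 30, 1996.
The notice of appeal is filed: Mar 30, 1996 − 8 days = Mar 22, 1996.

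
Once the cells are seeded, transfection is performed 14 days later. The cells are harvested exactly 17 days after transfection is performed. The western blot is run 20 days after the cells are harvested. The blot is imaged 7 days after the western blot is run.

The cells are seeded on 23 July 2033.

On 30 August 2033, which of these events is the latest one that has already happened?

The cells are harvested

The cells are seeded: Jul 23, 2033.
Transfection is performed: Jul 23, 2033 + 14 days = Aug 6, 2033.
The cells are harvested: Aug 6, 2033 + 17 days = Aug 23, 2033.
The western blot is run: Aug 23, 2033 + 20 days = Sep 12, 2033.
The blot is imaged: Sep 12, 2033 + 7 days = Sep 19, 2033.
Aug 30, 2033 falls between when the cells are harvested (Aug 23, 2033) and when the western blot is run (Sep 12, 2033).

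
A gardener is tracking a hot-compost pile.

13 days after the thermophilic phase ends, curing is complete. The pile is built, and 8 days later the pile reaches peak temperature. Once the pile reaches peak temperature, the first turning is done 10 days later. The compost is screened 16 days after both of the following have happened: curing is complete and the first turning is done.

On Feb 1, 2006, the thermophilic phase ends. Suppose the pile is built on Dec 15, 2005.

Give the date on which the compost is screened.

Mar 2, 2006

The thermophilic phase ends: Feb 1, 2006.
Curing is complete: Feb 1, 2006 + 13 days = Feb 14, 2006.
The pile is built: Dec 15, 2005.
The pile reaches peak temperature: Dec 15, 2005 + 8 days = Dec 23, 2005.
The first turning is done: Dec 23, 2005 + 10 days = Jan 2, 2006.
Both prerequisites met — curing is complete (Feb 14, 2006), the first turning is done (Jan 2, 2006); the later is Feb 14, 2006.
The compost is screened: Feb 14, 2006 + 16 days = Mar 2, 2006.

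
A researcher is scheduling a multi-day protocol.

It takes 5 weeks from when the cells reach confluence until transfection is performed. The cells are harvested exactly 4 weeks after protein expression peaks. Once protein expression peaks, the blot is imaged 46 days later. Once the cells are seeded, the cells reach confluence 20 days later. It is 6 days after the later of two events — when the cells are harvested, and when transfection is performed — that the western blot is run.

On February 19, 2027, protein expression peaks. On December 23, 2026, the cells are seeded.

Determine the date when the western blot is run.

Protein expression peaks: Feb 19, 2027.
The cells are harvested: Feb 19, 2027 + 4 weeks = Mar 19, 2027.
The cells are seeded: Dec 23, 2026.
The cells reach confluence: Dec 23, 2026 + 20 days = Jan 12, 2027.
Transfection is performed: Jan 12, 2027 + 5 weeks = Feb 16, 2027.
Both prerequisites met — the cells are harvested (Mar 19, 2027), transfection is performed (Feb 16, 2027); the later is Mar 19, 2027.
The western blot is run: Mar 19, 2027 + 6 days = Mar 25, 2027.

March 25, 2027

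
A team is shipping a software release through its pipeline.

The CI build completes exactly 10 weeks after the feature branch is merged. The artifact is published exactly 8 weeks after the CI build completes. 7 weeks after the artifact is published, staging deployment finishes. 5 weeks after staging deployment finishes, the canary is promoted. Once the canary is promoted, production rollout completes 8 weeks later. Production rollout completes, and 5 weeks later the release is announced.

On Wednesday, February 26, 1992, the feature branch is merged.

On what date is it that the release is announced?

The feature branch is merged: Feb 26, 1992.
The CI build completes: Feb 26, 1992 + 10 weeks = May 6, 1992.
The artifact is published: May 6, 1992 + 8 weeks = Jul 1, 1992.
Staging deployment finishes: Jul 1, 1992 + 7 weeks = Aug 19, 1992.
The canary is promoted: Aug 19, 1992 + 5 weeks = Sep 23, 1992.
Production rollout completes: Sep 23, 1992 + 8 weeks = Nov 18, 1992.
The release is announced: Nov 18, 1992 + 5 weeks = Dec 23, 1992.

Wednesday, December 23, 1992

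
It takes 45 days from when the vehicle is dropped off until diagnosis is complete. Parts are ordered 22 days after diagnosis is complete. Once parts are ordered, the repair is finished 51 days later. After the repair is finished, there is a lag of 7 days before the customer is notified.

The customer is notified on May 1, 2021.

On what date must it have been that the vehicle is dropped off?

Dec 27, 2020

The customer is notified: May 1, 2021.
The repair is finished: May 1, 2021 − 7 days = Apr 24, 2021.
Parts are ordered: Apr 24, 2021 − 51 days = Mar 4, 2021.
Diagnosis is complete: Mar 4, 2021 − 22 days = Feb 10, 2021.
The vehicle is dropped off: Feb 10, 2021 − 45 days = Dec 27, 2020.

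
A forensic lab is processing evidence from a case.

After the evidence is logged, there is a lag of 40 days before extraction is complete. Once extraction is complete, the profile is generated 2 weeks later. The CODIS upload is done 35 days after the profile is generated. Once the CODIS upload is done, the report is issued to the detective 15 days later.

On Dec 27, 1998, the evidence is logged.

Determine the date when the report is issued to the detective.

The evidence is logged: Dec 27, 1998.
Extraction is complete: Dec 27, 1998 + 40 days = Feb 5, 1999.
The profile is generated: Feb 5, 1999 + 2 weeks = Feb 19, 1999.
The CODIS upload is done: Feb 19, 1999 + 35 days = Mar 26, 1999.
The report is issued to the detective: Mar 26, 1999 + 15 days = Apr 10, 1999.

Apr 10, 1999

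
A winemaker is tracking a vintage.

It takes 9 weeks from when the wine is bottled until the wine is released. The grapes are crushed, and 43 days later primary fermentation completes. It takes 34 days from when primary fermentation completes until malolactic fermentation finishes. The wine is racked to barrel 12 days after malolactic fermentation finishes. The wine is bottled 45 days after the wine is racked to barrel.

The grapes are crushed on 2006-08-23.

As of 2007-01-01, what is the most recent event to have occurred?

The grapes are crushed: Aug 23, 2006.
Primary fermentation completes: Aug 23, 2006 + 43 days = Oct 5, 2006.
Malolactic fermentation finishes: Oct 5, 2006 + 34 days = Nov 8, 2006.
The wine is racked to barrel: Nov 8, 2006 + 12 days = Nov 20, 2006.
The wine is bottled: Nov 20, 2006 + 45 days = Jan 4, 2007.
The wine is released: Jan 4, 2007 + 9 weeks = Mar 8, 2007.
Jan 1, 2007 falls between when the wine is racked to barrel (Nov 20, 2006) and when the wine is bottled (Jan 4, 2007).

The wine is racked to barrel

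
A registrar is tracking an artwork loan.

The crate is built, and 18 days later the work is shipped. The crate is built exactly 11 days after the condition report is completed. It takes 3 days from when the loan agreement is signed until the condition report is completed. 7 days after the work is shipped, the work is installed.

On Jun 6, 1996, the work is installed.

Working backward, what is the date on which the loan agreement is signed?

Apr 28, 1996

The work is installed: Jun 6, 1996.
The work is shipped: Jun 6, 1996 − 7 days = May 30, 1996.
The crate is built: May 30, 1996 − 18 days = May 12, 1996.
The condition report is completed: May 12, 1996 − 11 days = May 1, 1996.
The loan agreement is signed: May 1, 1996 − 3 days = Apr 28, 1996.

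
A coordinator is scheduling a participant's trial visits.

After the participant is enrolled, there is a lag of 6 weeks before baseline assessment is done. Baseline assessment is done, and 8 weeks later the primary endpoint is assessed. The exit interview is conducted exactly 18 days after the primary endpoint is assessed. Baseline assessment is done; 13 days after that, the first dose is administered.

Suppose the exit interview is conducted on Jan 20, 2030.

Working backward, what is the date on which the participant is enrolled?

The exit interview is conducted: Jan 20, 2030.
The primary endpoint is assessed: Jan 20, 2030 − 18 days = Jan 2, 2030.
Baseline assessment is done: Jan 2, 2030 − 8 weeks = Nov 7, 2029.
The participant is enrolled: Nov 7, 2029 − 6 weeks = Sep 26, 2029.

Sep 26, 2029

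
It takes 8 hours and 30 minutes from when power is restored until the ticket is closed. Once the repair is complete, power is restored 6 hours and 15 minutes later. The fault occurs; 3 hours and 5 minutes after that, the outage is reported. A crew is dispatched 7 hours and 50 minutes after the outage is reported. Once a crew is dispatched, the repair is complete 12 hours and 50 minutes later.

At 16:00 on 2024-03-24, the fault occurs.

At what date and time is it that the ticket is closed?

06:30 on 2024-03-26

The fault occurs: 16:00 Mar 24, 2024.
The outage is reported: 16:00 Mar 24, 2024 + 3h05m = 19:05 Mar 24, 2024.
A crew is dispatched: 19:05 Mar 24, 2024 + 7h50m = 02:55 Mar 25, 2024.
The repair is complete: 02:55 Mar 25, 2024 + 12h50m = 15:45 Mar 25, 2024.
Power is restored: 15:45 Mar 25, 2024 + 6h15m = 22:00 Mar 25, 2024.
The ticket is closed: 22:00 Mar 25, 2024 + 8h30m = 06:30 Mar 26, 2024.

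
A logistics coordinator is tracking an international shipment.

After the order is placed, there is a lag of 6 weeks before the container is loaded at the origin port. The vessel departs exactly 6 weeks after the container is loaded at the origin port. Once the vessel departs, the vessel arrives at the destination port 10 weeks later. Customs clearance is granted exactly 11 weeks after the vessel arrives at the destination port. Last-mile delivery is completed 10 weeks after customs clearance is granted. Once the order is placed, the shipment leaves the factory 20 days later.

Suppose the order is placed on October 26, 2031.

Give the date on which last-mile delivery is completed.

The order is placed: Oct 26, 2031.
The container is loaded at the origin port: Oct 26, 2031 + 6 weeks = Dec 7, 2031.
The vessel departs: Dec 7, 2031 + 6 weeks = Jan 18, 2032.
The vessel arrives at the destination port: Jan 18, 2032 + 10 weeks = Mar 28, 2032.
Customs clearance is granted: Mar 28, 2032 + 11 weeks = Jun 13, 2032.
Last-mile delivery is completed: Jun 13, 2032 + 10 weeks = Aug 22, 2032.

August 22, 2032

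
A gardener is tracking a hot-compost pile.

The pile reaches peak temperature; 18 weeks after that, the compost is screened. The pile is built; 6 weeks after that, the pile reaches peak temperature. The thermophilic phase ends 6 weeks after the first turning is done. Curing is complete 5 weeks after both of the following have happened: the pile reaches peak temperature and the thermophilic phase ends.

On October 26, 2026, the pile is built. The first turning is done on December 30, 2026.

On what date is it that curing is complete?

The pile is built: Oct 26, 2026.
The pile reaches peak temperature: Oct 26, 2026 + 6 weeks = Dec 7, 2026.
The first turning is done: Dec 30, 2026.
The thermophilic phase ends: Dec 30, 2026 + 6 weeks = Feb 10, 2027.
Both prerequisites met — the pile reaches peak temperature (Dec 7, 2026), the thermophilic phase ends (Feb 10, 2027); the later is Feb 10, 2027.
Curing is complete: Feb 10, 2027 + 5 weeks = Mar 17, 2027.

March 17, 2027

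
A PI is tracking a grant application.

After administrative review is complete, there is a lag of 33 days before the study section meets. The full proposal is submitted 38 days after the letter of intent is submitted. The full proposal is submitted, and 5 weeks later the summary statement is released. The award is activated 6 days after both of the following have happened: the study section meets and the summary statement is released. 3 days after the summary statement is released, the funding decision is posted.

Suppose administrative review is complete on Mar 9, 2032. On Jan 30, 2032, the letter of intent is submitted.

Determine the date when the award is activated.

Administrative review is complete: Mar 9, 2032.
The study section meets: Mar 9, 2032 + 33 days = Apr 11, 2032.
The letter of intent is submitted: Jan 30, 2032.
The full proposal is submitted: Jan 30, 2032 + 38 days = Mar 8, 2032.
The summary statement is released: Mar 8, 2032 + 5 weeks = Apr 12, 2032.
Both prerequisites met — the study section meets (Apr 11, 2032), the summary statement is released (Apr 12, 2032); the later is Apr 12, 2032.
The award is activated: Apr 12, 2032 + 6 days = Apr 18, 2032.

Apr 18, 2032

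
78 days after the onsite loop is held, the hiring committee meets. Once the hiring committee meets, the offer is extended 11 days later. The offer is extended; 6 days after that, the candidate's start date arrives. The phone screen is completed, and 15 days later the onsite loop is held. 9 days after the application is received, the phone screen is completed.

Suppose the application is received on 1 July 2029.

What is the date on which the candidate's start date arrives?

28 October 2029

The application is received: Jul 1, 2029.
The phone screen is completed: Jul 1, 2029 + 9 days = Jul 10, 2029.
The onsite loop is held: Jul 10, 2029 + 15 days = Jul 25, 2029.
The hiring committee meets: Jul 25, 2029 + 78 days = Oct 11, 2029.
The offer is extended: Oct 11, 2029 + 11 days = Oct 22, 2029.
The candidate's start date arrives: Oct 22, 2029 + 6 days = Oct 28, 2029.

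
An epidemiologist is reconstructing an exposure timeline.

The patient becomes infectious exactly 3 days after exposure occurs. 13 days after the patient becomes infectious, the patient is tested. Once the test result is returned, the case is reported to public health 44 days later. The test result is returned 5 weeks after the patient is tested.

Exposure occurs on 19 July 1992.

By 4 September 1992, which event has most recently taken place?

Exposure occurs: Jul 19, 1992.
The patient becomes infectious: Jul 19, 1992 + 3 days = Jul 22, 1992.
The patient is tested: Jul 22, 1992 + 13 days = Aug 4, 1992.
The test result is returned: Aug 4, 1992 + 5 weeks = Sep 8, 1992.
The case is reported to public health: Sep 8, 1992 + 44 days = Oct 22, 1992.
Sep 4, 1992 falls between when the patient is tested (Aug 4, 1992) and when the test result is returned (Sep 8, 1992).

The patient is tested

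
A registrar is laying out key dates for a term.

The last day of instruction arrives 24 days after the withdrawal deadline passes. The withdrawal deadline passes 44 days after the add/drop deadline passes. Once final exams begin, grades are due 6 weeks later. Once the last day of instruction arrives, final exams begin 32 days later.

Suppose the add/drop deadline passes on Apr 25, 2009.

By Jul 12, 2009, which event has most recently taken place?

The add/drop deadline passes: Apr 25, 2009.
The withdrawal deadline passes: Apr 25, 2009 + 44 days = Jun 8, 2009.
The last day of instruction arrives: Jun 8, 2009 + 24 days = Jul 2, 2009.
Final exams begin: Jul 2, 2009 + 32 days = Aug 3, 2009.
Grades are due: Aug 3, 2009 + 6 weeks = Sep 14, 2009.
Jul 12, 2009 falls between when the last day of instruction arrives (Jul 2, 2009) and when final exams begin (Aug 3, 2009).

The last day of instruction arrives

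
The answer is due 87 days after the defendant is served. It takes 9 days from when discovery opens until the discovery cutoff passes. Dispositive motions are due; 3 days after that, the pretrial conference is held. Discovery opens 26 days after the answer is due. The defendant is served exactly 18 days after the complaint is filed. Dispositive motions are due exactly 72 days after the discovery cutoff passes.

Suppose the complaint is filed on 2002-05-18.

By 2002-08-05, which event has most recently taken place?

The defendant is served

The complaint is filed: May 18, 2002.
The defendant is served: May 18, 2002 + 18 days = Jun 5, 2002.
The answer is due: Jun 5, 2002 + 87 days = Aug 31, 2002.
Discovery opens: Aug 31, 2002 + 26 days = Sep 26, 2002.
The discovery cutoff passes: Sep 26, 2002 + 9 days = Oct 5, 2002.
Dispositive motions are due: Oct 5, 2002 + 72 days = Dec 16, 2002.
The pretrial conference is held: Dec 16, 2002 + 3 days = Dec 19, 2002.
Aug 5, 2002 falls between when the defendant is served (Jun 5, 2002) and when the answer is due (Aug 31, 2002).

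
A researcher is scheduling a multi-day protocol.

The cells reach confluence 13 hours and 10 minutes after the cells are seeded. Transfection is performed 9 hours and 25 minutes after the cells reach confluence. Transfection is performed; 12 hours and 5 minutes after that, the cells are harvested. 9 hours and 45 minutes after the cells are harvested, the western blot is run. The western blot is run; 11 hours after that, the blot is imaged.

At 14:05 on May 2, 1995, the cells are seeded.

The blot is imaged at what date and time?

The cells are seeded: 14:05 May 2, 1995.
The cells reach confluence: 14:05 May 2, 1995 + 13h10m = 03:15 May 3, 1995.
Transfection is performed: 03:15 May 3, 1995 + 9h25m = 12:40 May 3, 1995.
The cells are harvested: 12:40 May 3, 1995 + 12h05m = 00:45 May 4, 1995.
The western blot is run: 00:45 May 4, 1995 + 9h45m = 10:30 May 4, 1995.
The blot is imaged: 10:30 May 4, 1995 + 11h = 21:30 May 4, 1995.

21:30 on May 4, 1995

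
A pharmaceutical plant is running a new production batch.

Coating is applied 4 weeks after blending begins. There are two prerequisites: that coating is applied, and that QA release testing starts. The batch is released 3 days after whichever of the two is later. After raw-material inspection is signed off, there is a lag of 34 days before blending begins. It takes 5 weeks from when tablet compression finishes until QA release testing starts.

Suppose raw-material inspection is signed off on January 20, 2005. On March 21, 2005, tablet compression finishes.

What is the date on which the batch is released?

Raw-material inspection is signed off: Jan 20, 2005.
Blending begins: Jan 20, 2005 + 34 days = Feb 23, 2005.
Coating is applied: Feb 23, 2005 + 4 weeks = Mar 23, 2005.
Tablet compression finishes: Mar 21, 2005.
QA release testing starts: Mar 21, 2005 + 5 weeks = Apr 25, 2005.
Both prerequisites met — coating is applied (Mar 23, 2005), QA release testing starts (Apr 25, 2005); the later is Apr 25, 2005.
The batch is released: Apr 25, 2005 + 3 days = Apr 28, 2005.

April 28, 2005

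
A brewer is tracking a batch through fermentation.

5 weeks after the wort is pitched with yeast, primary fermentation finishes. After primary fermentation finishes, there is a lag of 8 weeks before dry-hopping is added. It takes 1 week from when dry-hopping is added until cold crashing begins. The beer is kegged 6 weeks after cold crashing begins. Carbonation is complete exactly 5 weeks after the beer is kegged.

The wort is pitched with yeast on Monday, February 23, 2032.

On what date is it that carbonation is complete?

Monday, August 16, 2032

The wort is pitched with yeast: Feb 23, 2032.
Primary fermentation finishes: Feb 23, 2032 + 5 weeks = Mar 29, 2032.
Dry-hopping is added: Mar 29, 2032 + 8 weeks = May 24, 2032.
Cold crashing begins: May 24, 2032 + 1 week = May 31, 2032.
The beer is kegged: May 31, 2032 + 6 weeks = Jul 12, 2032.
Carbonation is complete: Jul 12, 2032 + 5 weeks = Aug 16, 2032.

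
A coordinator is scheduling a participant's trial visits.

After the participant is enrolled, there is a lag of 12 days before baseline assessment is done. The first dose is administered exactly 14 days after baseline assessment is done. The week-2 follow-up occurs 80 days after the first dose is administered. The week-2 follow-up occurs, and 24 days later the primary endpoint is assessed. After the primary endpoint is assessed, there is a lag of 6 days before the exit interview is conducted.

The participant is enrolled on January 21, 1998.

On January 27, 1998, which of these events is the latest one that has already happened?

The participant is enrolled: Jan 21, 1998.
Baseline assessment is done: Jan 21, 1998 + 12 days = Feb 2, 1998.
The first dose is administered: Feb 2, 1998 + 14 days = Feb 16, 1998.
The week-2 follow-up occurs: Feb 16, 1998 + 80 days = May 7, 1998.
The primary endpoint is assessed: May 7, 1998 + 24 days = May 31, 1998.
The exit interview is conducted: May 31, 1998 + 6 days = Jun 6, 1998.
Jan 27, 1998 falls between when the participant is enrolled (Jan 21, 1998) and when baseline assessment is done (Feb 2, 1998).

The participant is enrolled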